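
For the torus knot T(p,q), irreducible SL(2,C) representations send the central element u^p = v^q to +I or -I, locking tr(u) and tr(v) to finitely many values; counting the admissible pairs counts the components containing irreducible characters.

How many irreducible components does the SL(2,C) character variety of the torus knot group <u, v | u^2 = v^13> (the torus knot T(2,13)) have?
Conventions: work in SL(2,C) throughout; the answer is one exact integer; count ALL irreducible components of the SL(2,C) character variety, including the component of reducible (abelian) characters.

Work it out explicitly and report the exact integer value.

7

In the torus knot group T(2,13), u^2 = v^13 is central, so an irreducible representation sends it to +I or -I (Schur).
On an irreducible component, tr(u) is locked at 2*cos(pi*alpha/2) for some alpha in 1..1, and tr(v) at 2*cos(pi*beta/13) for some beta in 1..12.
The two central values (-1)^alpha I and (-1)^beta I must be the same matrix, so alpha and beta share a parity.
Enumerate parity-matched pairs: 1*6 odd-odd plus 0*6 even-even gives 6.
That is 6 components of irreducible characters, and with the reducible (abelian) component the total is 7.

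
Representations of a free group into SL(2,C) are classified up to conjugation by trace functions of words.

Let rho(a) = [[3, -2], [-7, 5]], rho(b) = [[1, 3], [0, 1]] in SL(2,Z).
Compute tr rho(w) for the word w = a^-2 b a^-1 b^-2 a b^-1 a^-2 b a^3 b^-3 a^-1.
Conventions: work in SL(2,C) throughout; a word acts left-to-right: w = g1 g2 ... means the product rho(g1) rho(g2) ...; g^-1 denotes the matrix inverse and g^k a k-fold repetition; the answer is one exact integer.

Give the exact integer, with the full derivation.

-1075955232031

rho(a^-1) = [[5, 2], [7, 3]]
... * rho(a^-1) = [[5, 2], [7, 3]]  ->  [[39, 16], [56, 23]]
... * rho(b) = [[1, 3], [0, 1]]  ->  [[39, 133], [56, 191]]
... * rho(a^-1) = [[5, 2], [7, 3]]  ->  [[1126, 477], [1617, 685]]
... * rho(b^-1) = [[1, -3], [0, 1]]  ->  [[1126, -2901], [1617, -4166]]
... * rho(b^-1) = [[1, -3], [0, 1]]  ->  [[1126, -6279], [1617, -9017]]
... * rho(a) = [[3, -2], [-7, 5]]  ->  [[47331, -33647], [67970, -48319]]
... * rho(b^-1) = [[1, -3], [0, 1]]  ->  [[47331, -175640], [67970, -252229]]
... * rho(a^-1) = [[5, 2], [7, 3]]  ->  [[-992825, -432258], [-1425753, -620747]]
... * rho(a^-1) = [[5, 2], [7, 3]]  ->  [[-7989931, -3282424], [-11473994, -4713747]]
... * rho(b) = [[1, 3], [0, 1]]  ->  [[-7989931, -27252217], [-11473994, -39135729]]
... * rho(a) = [[3, -2], [-7, 5]]  ->  [[166795726, -120281223], [239528121, -172730657]]
... * rho(a) = [[3, -2], [-7, 5]]  ->  [[1342355739, -934997567], [1927698962, -1342709527]]
... * rho(a) = [[3, -2], [-7, 5]]  ->  [[10572050186, -7359699313], [15182063575, -10568945559]]
... * rho(b^-1) = [[1, -3], [0, 1]]  ->  [[10572050186, -39075849871], [15182063575, -56115136284]]
... * rho(b^-1) = [[1, -3], [0, 1]]  ->  [[10572050186, -70792000429], [15182063575, -101661327009]]
... * rho(b^-1) = [[1, -3], [0, 1]]  ->  [[10572050186, -102508150987], [15182063575, -147207517734]]
... * rho(a^-1) = [[5, 2], [7, 3]]  ->  [[-664696805979, -286380352589], [-954542306263, -411258426052]]
tr = -664696805979 + -411258426052 = -1075955232031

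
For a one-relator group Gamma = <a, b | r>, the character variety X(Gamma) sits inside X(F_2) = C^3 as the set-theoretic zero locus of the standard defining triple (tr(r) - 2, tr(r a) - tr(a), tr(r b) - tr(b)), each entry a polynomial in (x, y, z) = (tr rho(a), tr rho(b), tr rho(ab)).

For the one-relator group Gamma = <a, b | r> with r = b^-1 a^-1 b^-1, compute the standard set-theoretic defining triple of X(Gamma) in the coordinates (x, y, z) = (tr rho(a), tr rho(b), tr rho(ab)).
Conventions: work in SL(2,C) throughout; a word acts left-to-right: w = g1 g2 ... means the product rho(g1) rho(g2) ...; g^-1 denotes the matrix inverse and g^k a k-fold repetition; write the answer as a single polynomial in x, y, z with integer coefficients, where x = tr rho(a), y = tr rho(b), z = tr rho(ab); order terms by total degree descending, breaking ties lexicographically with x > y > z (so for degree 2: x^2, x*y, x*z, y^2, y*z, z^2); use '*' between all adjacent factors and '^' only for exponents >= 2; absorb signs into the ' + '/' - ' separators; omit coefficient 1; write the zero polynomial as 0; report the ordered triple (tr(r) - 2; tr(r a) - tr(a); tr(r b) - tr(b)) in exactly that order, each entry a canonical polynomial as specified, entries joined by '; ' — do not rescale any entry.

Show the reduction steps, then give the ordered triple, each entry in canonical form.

tr(b^-1) = tr(b) = y
tr(b^-2) = tr(b^-1)*tr(b) - tr(1) = y^2 - 2
tr(b^-1 a) = tr(a)*tr(b) - tr(a b) = x*y - z
tr(b^-2 a) = tr(b^-1 a)*tr(b) - tr(b^-1 a b) = x*y^2 - y*z - x
use: tr(b^-1 a^-1 b^-1) = tr(b^-2)*tr(a) - tr(b^-2 a) = y*z - x
apply: tr(a^2) = tr(a)*tr(a) - tr(1) = x^2 - 2
use: tr(a^2 b) = tr(a)*tr(b a) - tr(b) = x*z - y
apply: tr(a b^-1 a) = tr(a^2)*tr(b) - tr(a^2 b) = x^2*y - x*z - y
tr(a b a b) = tr(a b)*tr(a b) - tr(1)   [split at repeated a] = z^2 - 2
tr(a b^-1 a b) = tr(a b a)*tr(b) - tr(a b a b) = x*y*z - y^2 - z^2 + 2
tr(b^-1 a b^-1 a) = tr(a b^-1 a)*tr(b) - tr(a b^-1 a b) = x^2*y^2 - 2*x*y*z + z^2 - 2
apply: tr(b^-1 a^-1 b^-1 a) = tr(b^-1 a b^-1)*tr(a) - tr(b^-1 a b^-1 a) = x*y*z - x^2 - z^2 + 2
assemble the triple (tr(r) - 2; tr(r a) - x; tr(r b) - y)

y*z - x - 2; x*y*z - x^2 - z^2 - x + 2; -y + z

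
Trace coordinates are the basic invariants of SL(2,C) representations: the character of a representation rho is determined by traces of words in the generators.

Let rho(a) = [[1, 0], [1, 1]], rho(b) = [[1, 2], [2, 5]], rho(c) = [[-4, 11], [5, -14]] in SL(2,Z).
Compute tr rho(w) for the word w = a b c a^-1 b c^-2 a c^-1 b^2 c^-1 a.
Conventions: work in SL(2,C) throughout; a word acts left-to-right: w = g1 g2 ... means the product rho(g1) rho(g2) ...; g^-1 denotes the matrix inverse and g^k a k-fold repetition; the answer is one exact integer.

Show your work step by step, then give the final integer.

rho(a) = [[1, 0], [1, 1]]
... * rho(b) = [[1, 2], [2, 5]]  ->  [[1, 2], [3, 7]]
... * rho(c) = [[-4, 11], [5, -14]]  ->  [[6, -17], [23, -65]]
... * rho(a^-1) = [[1, 0], [-1, 1]]  ->  [[23, -17], [88, -65]]
... * rho(b) = [[1, 2], [2, 5]]  ->  [[-11, -39], [-42, -149]]
... * rho(c^-1) = [[-14, -11], [-5, -4]]  ->  [[349, 277], [1333, 1058]]
... * rho(c^-1) = [[-14, -11], [-5, -4]]  ->  [[-6271, -4947], [-23952, -18895]]
... * rho(a) = [[1, 0], [1, 1]]  ->  [[-11218, -4947], [-42847, -18895]]
... * rho(c^-1) = [[-14, -11], [-5, -4]]  ->  [[181787, 143186], [694333, 546897]]
... * rho(b) = [[1, 2], [2, 5]]  ->  [[468159, 1079504], [1788127, 4123151]]
... * rho(b) = [[1, 2], [2, 5]]  ->  [[2627167, 6333838], [10034429, 24192009]]
... * rho(c^-1) = [[-14, -11], [-5, -4]]  ->  [[-68449528, -54234189], [-261442051, -207146755]]
... * rho(a) = [[1, 0], [1, 1]]  ->  [[-122683717, -54234189], [-468588806, -207146755]]
tr = -122683717 + -207146755 = -329830472

-329830472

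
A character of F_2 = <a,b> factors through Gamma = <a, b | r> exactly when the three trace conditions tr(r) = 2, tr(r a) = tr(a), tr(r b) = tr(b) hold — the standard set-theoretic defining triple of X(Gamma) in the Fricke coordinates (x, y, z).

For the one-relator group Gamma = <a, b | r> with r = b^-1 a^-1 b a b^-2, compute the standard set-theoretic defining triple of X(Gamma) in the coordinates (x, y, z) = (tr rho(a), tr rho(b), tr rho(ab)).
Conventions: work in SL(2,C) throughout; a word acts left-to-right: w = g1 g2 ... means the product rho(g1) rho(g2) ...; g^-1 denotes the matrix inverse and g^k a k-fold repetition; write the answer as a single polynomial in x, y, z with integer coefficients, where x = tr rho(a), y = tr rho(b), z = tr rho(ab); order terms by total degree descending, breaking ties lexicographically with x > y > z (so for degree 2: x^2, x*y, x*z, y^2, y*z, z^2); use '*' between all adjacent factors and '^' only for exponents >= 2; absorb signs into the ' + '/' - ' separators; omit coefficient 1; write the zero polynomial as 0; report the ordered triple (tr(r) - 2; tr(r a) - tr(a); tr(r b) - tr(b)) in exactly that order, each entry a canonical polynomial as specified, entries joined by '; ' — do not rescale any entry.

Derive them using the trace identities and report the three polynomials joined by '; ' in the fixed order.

tr(b a b) = tr(b) tr(a b) - tr(a) = y*z - x
tr(b a b a) = tr(a b) tr(a b) - tr(1) = z^2 - 2
tr(a^-1 b a b) = tr(b a b) tr(a) - tr(b a b a) = x*y*z - x^2 - z^2 + 2
tr(b^-1 a^-1 b a) = tr(a^-1 b a) tr(b) - tr(a^-1 b a b) = -x*y*z + x^2 + y^2 + z^2 - 2
tr(a^-1 b a b^-2) = tr(b^-1 a^-1 b a) tr(b) - tr(b^-1 a^-1 b a b) = -x*y^2*z + x^2*y + y^3 + y*z^2 - 3*y
tr(b^-1 a^-1 b a b^-2) = tr(a^-1 b a b^-2) tr(b) - tr(a^-1 b a b^-1) = -x*y^3*z + x^2*y^2 + y^4 + y^2*z^2 + x*y*z - x^2 - 4*y^2 - z^2 + 2
tr(b^2) = tr(b) tr(b) - tr(1)   [square of b] = y^2 - 2
tr(b a^2 b) = tr(a) tr(b^2 a) - tr(b^2)   [square of a] = x*y*z - x^2 - y^2 + 2
tr(b a^2 b a) = tr(a) tr(b a b a) - tr(b a b)   [square of a] = x*z^2 - y*z - x
tr(a b a^-1 b a) = tr(b a^2 b) tr(a) - tr(b a^2 b a)   [inverse elimination on a] = x^2*y*z - x^3 - x*y^2 - x*z^2 + y*z + 3*x
tr(a b a) = tr(a) tr(b a) - tr(b)   [square of a] = x*z - y
tr(b a b a b) = tr(b) tr(a b a b) - tr(a b a)   [square of b] = y*z^2 - x*z - y
tr(b a b a b a) = tr(b a b a) tr(b a) - tr(a b)   [split at a repeated b] = z^3 - 3*z
tr(a b a^-1 b a b) = tr(b a b a b) tr(a) - tr(b a b a b a)   [inverse elimination on a] = x*y*z^2 - x^2*z - z^3 - x*y + 3*z
tr(a^-1 b a b^-1 a b) = tr(a b a^-1 b a) tr(b) - tr(a b a^-1 b a b)   [inverse elimination on b] = x^2*y^2*z - x^3*y - x*y^3 - 2*x*y*z^2 + x^2*z + y^2*z + z^3 + 4*x*y - 3*z
tr(a b^-1 a^-1 b a b^-1) = tr(a^-1 b a b^-1 a) tr(b) - tr(a^-1 b a b^-1 a b)   [inverse elimination on b] = -x^2*y^2*z + x^3*y + x*y^3 + 2*x*y*z^2 - x^2*z - y^2*z - z^3 - 3*x*y + 3*z
tr(a b^-1 a^-1 b a) = tr(a^-1 b a^2) tr(b) - tr(a^-1 b a^2 b)   [inverse elimination on b] = -x^2*y*z + x^3 + x*y^2 + x*z^2 - 3*x
tr(b^-1 a^-1 b a b^-2 a) = tr(a b^-1 a^-1 b a b^-1) tr(b) - tr(a b^-1 a^-1 b a)   [inverse elimination on b] = -x^2*y^3*z + x^3*y^2 + x*y^4 + 2*x*y^2*z^2 - y^3*z - y*z^3 - x^3 - 4*x*y^2 - x*z^2 + 3*y*z + 3*x
assemble the triple (tr(r) - 2; tr(r a) - x; tr(r b) - y)

-x*y^3*z + x^2*y^2 + y^4 + y^2*z^2 + x*y*z - x^2 - 4*y^2 - z^2; -x^2*y^3*z + x^3*y^2 + x*y^4 + 2*x*y^2*z^2 - y^3*z - y*z^3 - x^3 - 4*x*y^2 - x*z^2 + 3*y*z + 2*x; -x*y^2*z + x^2*y + y^3 + y*z^2 - 4*y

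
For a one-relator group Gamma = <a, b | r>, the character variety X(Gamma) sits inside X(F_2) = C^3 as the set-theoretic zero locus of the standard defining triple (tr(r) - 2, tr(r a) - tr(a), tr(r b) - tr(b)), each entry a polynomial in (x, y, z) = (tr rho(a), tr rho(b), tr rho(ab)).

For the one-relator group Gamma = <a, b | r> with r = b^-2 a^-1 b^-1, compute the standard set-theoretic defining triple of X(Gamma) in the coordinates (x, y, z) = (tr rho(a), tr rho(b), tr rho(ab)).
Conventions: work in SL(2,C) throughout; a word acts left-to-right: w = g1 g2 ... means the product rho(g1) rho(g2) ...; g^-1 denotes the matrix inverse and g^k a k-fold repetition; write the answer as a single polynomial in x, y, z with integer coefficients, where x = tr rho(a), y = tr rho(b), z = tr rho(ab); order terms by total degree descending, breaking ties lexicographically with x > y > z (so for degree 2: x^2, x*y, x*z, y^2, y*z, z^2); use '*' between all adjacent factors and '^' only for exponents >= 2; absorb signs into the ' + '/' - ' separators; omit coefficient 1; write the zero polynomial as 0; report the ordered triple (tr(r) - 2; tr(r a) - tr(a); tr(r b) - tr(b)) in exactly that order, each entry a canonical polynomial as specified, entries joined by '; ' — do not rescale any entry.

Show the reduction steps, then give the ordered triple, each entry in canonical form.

y^2*z - x*y - z - 2; x*y^2*z - x^2*y - y*z^2 - x + y; y*z - x - y

tr(a^-1) = tr(a) = x
reduce: tr(a^-1 b) = tr(b) * tr(a) - tr(b a)   [inverse elimination on a] = x*y - z
reduce: tr(a^-1 b^-1) = tr(a^-1) * tr(b) - tr(a^-1 b)   [inverse elimination on b] = z
reduce: tr(b^-2 a^-1) = tr(a^-1 b^-1) * tr(b) - tr(a^-1)   [inverse elimination on b] = y*z - x
reduce: tr(b^-2 a^-1 b^-1) = tr(b^-2 a^-1) * tr(b) - tr(b^-2 a^-1 b)   [inverse elimination on b] = y^2*z - x*y - z
reduce: tr(b a b a) = tr(b a) * tr(b a) - tr(1)   [split at a repeated b] = z^2 - 2
tr(a^-1 b a b) = tr(b a b) * tr(a) - tr(b a b a)   [inverse elimination on a] = x*y*z - x^2 - z^2 + 2
tr(a b^-1 a^-1 b) = tr(a^-1 b a) * tr(b) - tr(a^-1 b a b)   [inverse elimination on b] = -x*y*z + x^2 + y^2 + z^2 - 2
reduce: tr(b^-1 a^-1 b^-1 a) = tr(a b^-1 a^-1) * tr(b) - tr(a b^-1 a^-1 b)   [inverse elimination on b] = x*y*z - x^2 - z^2 + 2
tr(b^-2 a^-1 b^-1 a) = tr(b^-1 a^-1 b^-1 a) * tr(b) - tr(b^-1 a^-1 b^-1 a b)   [inverse elimination on b] = x*y^2*z - x^2*y - y*z^2 + y
assemble the triple (tr(r) - 2; tr(r a) - x; tr(r b) - y)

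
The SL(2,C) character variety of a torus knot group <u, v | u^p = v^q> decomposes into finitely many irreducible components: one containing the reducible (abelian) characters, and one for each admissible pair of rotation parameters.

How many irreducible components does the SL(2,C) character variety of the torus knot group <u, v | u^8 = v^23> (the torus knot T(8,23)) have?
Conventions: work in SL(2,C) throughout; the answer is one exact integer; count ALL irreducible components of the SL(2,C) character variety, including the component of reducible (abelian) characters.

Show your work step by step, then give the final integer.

Gamma = < u, v | u^8 = v^23 > (torus knot T(8,23)); the central element u^8 = v^23 acts as +I or -I in any irreducible SL(2,C) representation.
So on each irreducible component the traces are pinned: tr(u) = 2*cos(pi*alpha/8) with 1 <= alpha <= 7, tr(v) = 2*cos(pi*beta/23) with 1 <= beta <= 22.
The two central values (-1)^alpha I and (-1)^beta I must be the same matrix, so alpha and beta share a parity.
Counting: 4 odd alphas x 11 odd betas + 3 even alphas x 11 even betas = 44 + 33 = 77.
Total: 77 irreducible-character components + 1 reducible (abelian) component = 78.

78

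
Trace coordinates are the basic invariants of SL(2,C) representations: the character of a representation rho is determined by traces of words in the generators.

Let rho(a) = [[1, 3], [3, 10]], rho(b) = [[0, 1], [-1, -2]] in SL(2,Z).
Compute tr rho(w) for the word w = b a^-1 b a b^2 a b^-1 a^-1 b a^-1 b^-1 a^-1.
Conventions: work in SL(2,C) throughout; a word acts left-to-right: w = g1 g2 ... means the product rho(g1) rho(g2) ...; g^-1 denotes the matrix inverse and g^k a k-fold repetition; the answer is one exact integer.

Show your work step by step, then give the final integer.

rho(b) = [[0, 1], [-1, -2]]
... * rho(a^-1) = [[10, -3], [-3, 1]]  ->  [[-3, 1], [-4, 1]]
... * rho(b) = [[0, 1], [-1, -2]]  ->  [[-1, -5], [-1, -6]]
... * rho(a) = [[1, 3], [3, 10]]  ->  [[-16, -53], [-19, -63]]
... * rho(b) = [[0, 1], [-1, -2]]  ->  [[53, 90], [63, 107]]
... * rho(b) = [[0, 1], [-1, -2]]  ->  [[-90, -127], [-107, -151]]
... * rho(a) = [[1, 3], [3, 10]]  ->  [[-471, -1540], [-560, -1831]]
... * rho(b^-1) = [[-2, -1], [1, 0]]  ->  [[-598, 471], [-711, 560]]
... * rho(a^-1) = [[10, -3], [-3, 1]]  ->  [[-7393, 2265], [-8790, 2693]]
... * rho(b) = [[0, 1], [-1, -2]]  ->  [[-2265, -11923], [-2693, -14176]]
... * rho(a^-1) = [[10, -3], [-3, 1]]  ->  [[13119, -5128], [15598, -6097]]
... * rho(b^-1) = [[-2, -1], [1, 0]]  ->  [[-31366, -13119], [-37293, -15598]]
... * rho(a^-1) = [[10, -3], [-3, 1]]  ->  [[-274303, 80979], [-326136, 96281]]
tr = -274303 + 96281 = -178022

-178022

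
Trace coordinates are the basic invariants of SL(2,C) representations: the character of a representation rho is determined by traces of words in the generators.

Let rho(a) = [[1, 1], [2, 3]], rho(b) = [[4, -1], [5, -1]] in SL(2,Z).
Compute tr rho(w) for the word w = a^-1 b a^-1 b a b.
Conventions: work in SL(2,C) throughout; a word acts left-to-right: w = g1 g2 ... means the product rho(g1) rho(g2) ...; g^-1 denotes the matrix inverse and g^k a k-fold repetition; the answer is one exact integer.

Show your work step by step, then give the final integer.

rho(a^-1) = [[3, -1], [-2, 1]]
... * rho(b) = [[4, -1], [5, -1]]  ->  [[7, -2], [-3, 1]]
... * rho(a^-1) = [[3, -1], [-2, 1]]  ->  [[25, -9], [-11, 4]]
... * rho(b) = [[4, -1], [5, -1]]  ->  [[55, -16], [-24, 7]]
... * rho(a) = [[1, 1], [2, 3]]  ->  [[23, 7], [-10, -3]]
... * rho(b) = [[4, -1], [5, -1]]  ->  [[127, -30], [-55, 13]]
tr = 127 + 13 = 140

140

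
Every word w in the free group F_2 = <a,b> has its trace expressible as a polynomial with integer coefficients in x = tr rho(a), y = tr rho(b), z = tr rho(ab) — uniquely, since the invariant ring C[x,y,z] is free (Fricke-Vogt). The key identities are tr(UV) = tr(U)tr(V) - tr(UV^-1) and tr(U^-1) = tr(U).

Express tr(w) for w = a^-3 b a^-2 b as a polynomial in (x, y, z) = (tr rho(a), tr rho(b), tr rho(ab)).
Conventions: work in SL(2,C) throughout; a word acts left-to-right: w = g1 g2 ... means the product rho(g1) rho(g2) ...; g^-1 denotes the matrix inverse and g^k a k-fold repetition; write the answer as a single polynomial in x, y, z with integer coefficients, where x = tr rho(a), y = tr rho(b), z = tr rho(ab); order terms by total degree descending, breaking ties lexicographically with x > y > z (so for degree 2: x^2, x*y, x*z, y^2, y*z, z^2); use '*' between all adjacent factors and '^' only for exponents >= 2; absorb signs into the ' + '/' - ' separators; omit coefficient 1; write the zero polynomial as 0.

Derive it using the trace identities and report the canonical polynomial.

x^5*y^2 - 2*x^4*y*z - 3*x^3*y^2 + x^3*z^2 + 4*x^2*y*z + 2*x*y^2 - x*z^2 - y*z - x

tr(b^2) = tr(b) * tr(b) - tr(1)  (reduce the b square) = y^2 - 2
tr(b^2 a) = tr(b) * tr(a b) - tr(a)  (reduce the b square) = y*z - x
tr(b a^-1 b) = tr(b^2) * tr(a) - tr(b^2 a)  (eliminate a^-1) = x*y^2 - y*z - x
tr(b a b a) = tr(a b) * tr(a b) - tr(1)  (split on a) = z^2 - 2
tr(b a^-1 b a) = tr(b a b) * tr(a) - tr(b a b a)  (eliminate a^-1) = x*y*z - x^2 - z^2 + 2
tr(b a^-1 b a^-1) = tr(b a^-1 b) * tr(a) - tr(b a^-1 b a)  (eliminate a^-1) = x^2*y^2 - 2*x*y*z + z^2 - 2
tr(b a^-1 b a^-2) = tr(b a^-1 b a^-1) * tr(a) - tr(b a^-1 b)  (eliminate a^-1) = x^3*y^2 - 2*x^2*y*z - x*y^2 + x*z^2 + y*z - x
tr(a^-1 b a^-3 b) = tr(b a^-1 b a^-2) * tr(a) - tr(b a^-1 b a^-1)  (eliminate a^-1) = x^4*y^2 - 2*x^3*y*z - 2*x^2*y^2 + x^2*z^2 + 3*x*y*z - x^2 - z^2 + 2
tr(a^-1 b^2 a^-1) = tr(a^-1 b^2) * tr(a) - tr(a^-1 b^2 a)  (eliminate a^-1) = x^2*y^2 - x*y*z - x^2 - y^2 + 2
tr(b a^-3 b) = tr(a^-1 b^2 a^-1) * tr(a) - tr(a^-1 b^2)  (eliminate a^-1) = x^3*y^2 - x^2*y*z - x^3 - 2*x*y^2 + y*z + 3*x
tr(a^-3 b a^-2 b) = tr(a^-1 b a^-3 b) * tr(a) - tr(a^-1 b a^-3 b a)  (eliminate a^-1) = x^5*y^2 - 2*x^4*y*z - 3*x^3*y^2 + x^3*z^2 + 4*x^2*y*z + 2*x*y^2 - x*z^2 - y*z - x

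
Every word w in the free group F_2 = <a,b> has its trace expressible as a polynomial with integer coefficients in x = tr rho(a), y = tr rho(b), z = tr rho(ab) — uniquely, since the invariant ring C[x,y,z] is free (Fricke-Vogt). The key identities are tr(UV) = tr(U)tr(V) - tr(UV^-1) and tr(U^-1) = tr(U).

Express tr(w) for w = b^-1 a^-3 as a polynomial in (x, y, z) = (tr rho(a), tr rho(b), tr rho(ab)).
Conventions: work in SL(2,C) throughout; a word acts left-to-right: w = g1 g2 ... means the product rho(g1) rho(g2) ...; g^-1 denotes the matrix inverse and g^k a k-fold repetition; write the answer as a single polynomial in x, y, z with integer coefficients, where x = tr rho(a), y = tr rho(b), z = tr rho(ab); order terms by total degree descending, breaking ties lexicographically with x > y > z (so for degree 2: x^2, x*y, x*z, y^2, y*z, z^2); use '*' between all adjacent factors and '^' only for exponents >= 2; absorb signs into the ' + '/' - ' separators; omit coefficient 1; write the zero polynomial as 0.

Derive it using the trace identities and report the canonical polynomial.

x^2*z - x*y - z

tr(a^-1) = tr(a) = x
tr(a^-2) = tr(a^-1)*tr(a) - tr(1)  (eliminate a^-1) = x^2 - 2
tr(a^-1 b) = tr(b)*tr(a) - tr(b a)  (eliminate a^-1) = x*y - z
tr(a^-2 b) = tr(a^-1 b)*tr(a) - tr(a^-1 b a)  (eliminate a^-1) = x^2*y - x*z - y
tr(b^-1 a^-2) = tr(a^-2)*tr(b) - tr(a^-2 b)  (eliminate b^-1) = x*z - y
tr(b^-1 a^-3) = tr(b^-1 a^-2)*tr(a) - tr(b^-1 a^-1)  (eliminate a^-1) = x^2*z - x*y - z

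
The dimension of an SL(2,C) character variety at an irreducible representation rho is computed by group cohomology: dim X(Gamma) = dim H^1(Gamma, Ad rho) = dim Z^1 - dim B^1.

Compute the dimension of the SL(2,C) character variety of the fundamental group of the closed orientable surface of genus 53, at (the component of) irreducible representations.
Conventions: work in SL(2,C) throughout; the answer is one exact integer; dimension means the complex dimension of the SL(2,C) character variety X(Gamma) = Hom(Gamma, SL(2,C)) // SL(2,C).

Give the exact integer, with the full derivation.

pi_1 of the closed genus-53 surface has 106 generators bound by the single product-of-commutators relator.
A cocycle assigns one sl_2 vector per generator subject to the relator condition d_2(z) = 0: dim of the unconstrained space is 3*2g = 318.
d_2 is surjective at irreducible rho (its cokernel H^2 is dual to H^0 = 0), so dim Z^1 = 318 - 3 = 315.
Coboundaries contribute dim B^1 = 3 (injective at irreducible rho).
Hence dim X = 315 - 3 = 312.

312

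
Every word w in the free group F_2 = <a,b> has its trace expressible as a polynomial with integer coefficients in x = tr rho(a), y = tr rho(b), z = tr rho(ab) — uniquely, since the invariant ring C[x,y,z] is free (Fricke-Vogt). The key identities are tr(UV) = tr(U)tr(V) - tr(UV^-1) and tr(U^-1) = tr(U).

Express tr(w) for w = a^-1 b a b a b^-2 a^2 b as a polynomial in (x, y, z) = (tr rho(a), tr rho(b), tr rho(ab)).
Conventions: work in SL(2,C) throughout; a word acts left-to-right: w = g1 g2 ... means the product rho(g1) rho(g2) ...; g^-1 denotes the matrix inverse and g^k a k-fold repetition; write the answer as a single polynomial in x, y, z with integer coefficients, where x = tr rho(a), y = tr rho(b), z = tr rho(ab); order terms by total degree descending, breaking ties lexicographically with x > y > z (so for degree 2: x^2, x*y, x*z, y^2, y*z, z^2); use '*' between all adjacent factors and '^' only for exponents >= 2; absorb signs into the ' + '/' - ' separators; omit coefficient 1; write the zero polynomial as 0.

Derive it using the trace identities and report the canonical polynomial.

x^3*y^3*z^2 - x^4*y^2*z - x^2*y^4*z - 2*x^2*y^2*z^3 + x*y^3*z^2 + x*y*z^4 + x^4*z + 6*x^2*y^2*z + x^2*z^3 - x^3*y - x*y^3 - 4*x*y*z^2 - 4*x^2*z - y^2*z - z^3 + 3*x*y + 3*z

tr(b a b a) = tr(a b) * tr(a b) - tr(1)  (split on a) = z^2 - 2
tr(b a b) = tr(b) * tr(a b) - tr(a)  (reduce the b square) = y*z - x
tr(b a b a^2) = tr(a) * tr(b a b a) - tr(b a b)  (reduce the a square) = x*z^2 - y*z - x
tr(a b a^3 b) = tr(a) * tr(b a b a^2) - tr(b a b a)  (reduce the a square) = x^2*z^2 - x*y*z - x^2 - z^2 + 2
tr(a b a) = tr(a) * tr(b a) - tr(b)  (reduce the a square) = x*z - y
next, tr(a^2 b a) = tr(a) * tr(a b a) - tr(a b)  (reduce the a square) = x^2*z - x*y - z
next, tr(a b a^3) = tr(a) * tr(a^2 b a) - tr(a^2 b)  (reduce the a square) = x^3*z - x^2*y - 2*x*z + y
and tr(a^2 b^2 a b a) = tr(b) * tr(a b a^3 b) - tr(a b a^3)  (reduce the b square) = x^2*y*z^2 - x^3*z - x*y^2*z - y*z^2 + 2*x*z + y
next, tr(a b a b a b) = tr(b a b a) * tr(b a) - tr(a b)  (split on b) = z^3 - 3*z
tr(b^2 a b a b a) = tr(b) * tr(a b a b a b) - tr(a b a b a)  (reduce the b square) = y*z^3 - x*z^2 - 2*y*z + x
next, tr(a b a b^2) = tr(b) * tr(a b a b) - tr(a b a)  (reduce the b square) = y*z^2 - x*z - y
and tr(b^2 a b a b) = tr(b) * tr(a b a b^2) - tr(a b a b)  (reduce the b square) = y^2*z^2 - x*y*z - y^2 - z^2 + 2
tr(a^2 b^2 a b a b) = tr(a) * tr(b^2 a b a b a) - tr(b^2 a b a b)  (reduce the a square) = x*y*z^3 - x^2*z^2 - y^2*z^2 - x*y*z + x^2 + y^2 + z^2 - 2
next, tr(a^2 b^2 a b a b^-1) = tr(a^2 b^2 a b a) * tr(b) - tr(a^2 b^2 a b a b)  (eliminate b^-1) = x^2*y^2*z^2 - x^3*y*z - x*y^3*z - x*y*z^3 + x^2*z^2 + 3*x*y*z - x^2 - z^2 + 2
tr(b a b a b^-2 a^2 b) = tr(a^2 b^2 a b a b^-1) * tr(b) - tr(a^2 b^2 a b a)  (eliminate b^-1) = x^2*y^3*z^2 - x^3*y^2*z - x*y^4*z - x*y^2*z^3 + x^3*z + 4*x*y^2*z - x^2*y - 2*x*z + y
and tr(a b a b a b a) = tr(a) * tr(b a b a b a) - tr(b a b a b)  (reduce the a square) = x*z^3 - y*z^2 - 2*x*z + y
tr(a^2 b a b a b a) = tr(a) * tr(a b a b a b a) - tr(a b a b a b)  (reduce the a square) = x^2*z^3 - x*y*z^2 - 2*x^2*z - z^3 + x*y + 3*z
and tr(b a b a b a b a) = tr(b a b a) * tr(b a b a) - tr(1)  (split on b) = z^4 - 4*z^2 + 2
tr(a^2 b a b a b a b) = tr(a) * tr(b a b a b a b a) - tr(b a b a b a b)  (reduce the a square) = x*z^4 - y*z^3 - 3*x*z^2 + 2*y*z + x
and tr(a^2 b a b a b a b^-1) = tr(a^2 b a b a b a) * tr(b) - tr(a^2 b a b a b a b)  (eliminate b^-1) = x^2*y*z^3 - x*y^2*z^2 - x*z^4 - 2*x^2*y*z + x*y^2 + 3*x*z^2 + y*z - x
tr(b a b a b^-2 a^2 b a) = tr(a^2 b a b a b a b^-1) * tr(b) - tr(a^2 b a b a b a)  (eliminate b^-1) = x^2*y^2*z^3 - x*y^3*z^2 - x*y*z^4 - 2*x^2*y^2*z - x^2*z^3 + x*y^3 + 4*x*y*z^2 + 2*x^2*z + y^2*z + z^3 - 2*x*y - 3*z
and tr(a^-1 b a b a b^-2 a^2 b) = tr(b a b a b^-2 a^2 b) * tr(a) - tr(b a b a b^-2 a^2 b a)  (eliminate a^-1) = x^3*y^3*z^2 - x^4*y^2*z - x^2*y^4*z - 2*x^2*y^2*z^3 + x*y^3*z^2 + x*y*z^4 + x^4*z + 6*x^2*y^2*z + x^2*z^3 - x^3*y - x*y^3 - 4*x*y*z^2 - 4*x^2*z - y^2*z - z^3 + 3*x*y + 3*z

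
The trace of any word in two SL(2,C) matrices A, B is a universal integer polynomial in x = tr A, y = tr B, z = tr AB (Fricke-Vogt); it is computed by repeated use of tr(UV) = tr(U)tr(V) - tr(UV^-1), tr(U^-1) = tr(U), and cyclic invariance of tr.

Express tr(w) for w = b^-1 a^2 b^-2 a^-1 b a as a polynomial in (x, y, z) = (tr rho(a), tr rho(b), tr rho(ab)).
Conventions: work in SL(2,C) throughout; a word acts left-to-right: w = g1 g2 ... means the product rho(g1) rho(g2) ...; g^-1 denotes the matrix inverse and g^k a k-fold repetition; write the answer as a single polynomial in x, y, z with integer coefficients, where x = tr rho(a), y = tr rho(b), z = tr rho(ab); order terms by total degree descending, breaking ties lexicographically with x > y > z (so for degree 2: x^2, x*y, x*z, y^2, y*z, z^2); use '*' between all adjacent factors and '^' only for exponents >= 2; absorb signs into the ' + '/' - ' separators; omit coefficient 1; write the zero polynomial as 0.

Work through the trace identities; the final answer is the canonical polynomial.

reduce: trace(a^2) = trace(a) * trace(a) - trace(1) = x^2 - 2
reduce: trace(a^3) = trace(a) * trace(a^2) - trace(a) = x^3 - 3*x
trace(a b a) = trace(a) * trace(b a) - trace(b) = x*z - y
reduce: trace(a^3 b) = trace(a) * trace(a b a) - trace(a b) = x^2*z - x*y - z
reduce: trace(a b^-1 a^2) = trace(a^3) * trace(b) - trace(a^3 b) = x^3*y - x^2*z - 2*x*y + z
trace(a b a^3) = trace(a) * trace(b a^3) - trace(b a^2) = x^3*z - x^2*y - 2*x*z + y
reduce: trace(b a b a) = trace(a b) * trace(a b) - trace(1)   [split at repeated a] = z^2 - 2
so trace(b a b) = trace(b) * trace(a b) - trace(a) = y*z - x
so trace(a b a b a) = trace(a) * trace(b a b a) - trace(b a b) = x*z^2 - y*z - x
reduce: trace(a b a^3 b) = trace(a) * trace(a b a b a) - trace(a b a b) = x^2*z^2 - x*y*z - x^2 - z^2 + 2
reduce: trace(a^2 b^-1 a b a) = trace(a b a^3) * trace(b) - trace(a b a^3 b) = x^3*y*z - x^2*y^2 - x^2*z^2 - x*y*z + x^2 + y^2 + z^2 - 2
reduce: trace(b a b a b a) = trace(a b) * trace(a b a b) - trace(a^-1 b^-1)   [split at repeated a] = z^3 - 3*z
so trace(b a b a b) = trace(b) * trace(a b a b) - trace(a b a) = y*z^2 - x*z - y
trace(a b a b a^2 b) = trace(a) * trace(b a b a b a) - trace(b a b a b) = x*z^3 - y*z^2 - 2*x*z + y
so trace(a^2 b^-1 a b a b) = trace(a b a b a^2) * trace(b) - trace(a b a b a^2 b) = x^2*y*z^2 - x*y^2*z - x*z^3 - x^2*y + 2*x*z + y
trace(b a b^-1 a^2 b^-1 a) = trace(a^2 b^-1 a b a) * trace(b) - trace(a^2 b^-1 a b a b) = x^3*y^2*z - x^2*y^3 - 2*x^2*y*z^2 + x*z^3 + 2*x^2*y + y^3 + y*z^2 - 2*x*z - 3*y
trace(a^-1 b a b^-1 a^2 b^-1) = trace(b a b^-1 a^2 b^-1) * trace(a) - trace(b a b^-1 a^2 b^-1 a) = -x^3*y^2*z + x^4*y + x^2*y^3 + 2*x^2*y*z^2 - x^3*z - x*z^3 - 4*x^2*y - y^3 - y*z^2 + 3*x*z + 3*y
trace(b a b^-1 a) = trace(a b a) * trace(b) - trace(a b a b) = x*y*z - y^2 - z^2 + 2
trace(b^-1 a^2 b^-2 a^-1 b a) = trace(a^-1 b a b^-1 a^2 b^-1) * trace(b) - trace(a^-1 b a b^-1 a^2) = -x^3*y^3*z + x^4*y^2 + x^2*y^4 + 2*x^2*y^2*z^2 - x^3*y*z - x*y*z^3 - 4*x^2*y^2 - y^4 - y^2*z^2 + 2*x*y*z + 4*y^2 + z^2 - 2

-x^3*y^3*z + x^4*y^2 + x^2*y^4 + 2*x^2*y^2*z^2 - x^3*y*z - x*y*z^3 - 4*x^2*y^2 - y^4 - y^2*z^2 + 2*x*y*z + 4*y^2 + z^2 - 2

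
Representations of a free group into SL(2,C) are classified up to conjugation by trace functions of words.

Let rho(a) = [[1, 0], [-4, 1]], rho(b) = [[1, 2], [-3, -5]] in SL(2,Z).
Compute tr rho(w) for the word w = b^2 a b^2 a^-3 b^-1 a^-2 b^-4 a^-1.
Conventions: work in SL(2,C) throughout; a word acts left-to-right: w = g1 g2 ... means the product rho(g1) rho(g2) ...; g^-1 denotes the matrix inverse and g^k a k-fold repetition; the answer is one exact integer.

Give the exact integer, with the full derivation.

rho(b) = [[1, 2], [-3, -5]]
... * rho(b) = [[1, 2], [-3, -5]]  ->  [[-5, -8], [12, 19]]
... * rho(a) = [[1, 0], [-4, 1]]  ->  [[27, -8], [-64, 19]]
... * rho(b) = [[1, 2], [-3, -5]]  ->  [[51, 94], [-121, -223]]
... * rho(b) = [[1, 2], [-3, -5]]  ->  [[-231, -368], [548, 873]]
... * rho(a^-1) = [[1, 0], [4, 1]]  ->  [[-1703, -368], [4040, 873]]
... * rho(a^-1) = [[1, 0], [4, 1]]  ->  [[-3175, -368], [7532, 873]]
... * rho(a^-1) = [[1, 0], [4, 1]]  ->  [[-4647, -368], [11024, 873]]
... * rho(b^-1) = [[-5, -2], [3, 1]]  ->  [[22131, 8926], [-52501, -21175]]
... * rho(a^-1) = [[1, 0], [4, 1]]  ->  [[57835, 8926], [-137201, -21175]]
... * rho(a^-1) = [[1, 0], [4, 1]]  ->  [[93539, 8926], [-221901, -21175]]
... * rho(b^-1) = [[-5, -2], [3, 1]]  ->  [[-440917, -178152], [1045980, 422627]]
... * rho(b^-1) = [[-5, -2], [3, 1]]  ->  [[1670129, 703682], [-3962019, -1669333]]
... * rho(b^-1) = [[-5, -2], [3, 1]]  ->  [[-6239599, -2636576], [14802096, 6254705]]
... * rho(b^-1) = [[-5, -2], [3, 1]]  ->  [[23288267, 9842622], [-55246365, -23349487]]
... * rho(a^-1) = [[1, 0], [4, 1]]  ->  [[62658755, 9842622], [-148644313, -23349487]]
tr = 62658755 + -23349487 = 39309268

39309268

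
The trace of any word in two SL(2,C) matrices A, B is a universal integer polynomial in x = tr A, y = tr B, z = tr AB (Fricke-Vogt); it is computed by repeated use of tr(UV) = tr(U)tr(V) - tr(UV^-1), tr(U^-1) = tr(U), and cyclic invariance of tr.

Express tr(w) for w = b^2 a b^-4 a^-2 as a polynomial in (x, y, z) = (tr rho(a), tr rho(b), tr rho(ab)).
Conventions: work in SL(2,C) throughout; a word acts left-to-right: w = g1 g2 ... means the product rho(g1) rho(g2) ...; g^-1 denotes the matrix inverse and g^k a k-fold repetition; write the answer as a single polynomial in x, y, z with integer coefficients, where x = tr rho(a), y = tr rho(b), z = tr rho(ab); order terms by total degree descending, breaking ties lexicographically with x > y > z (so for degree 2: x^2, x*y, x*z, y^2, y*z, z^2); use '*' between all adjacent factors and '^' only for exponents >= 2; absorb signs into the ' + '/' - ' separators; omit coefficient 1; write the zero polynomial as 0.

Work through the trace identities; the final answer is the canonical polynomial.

tr(b^2) = tr(b)*tr(b) - tr(1) = y^2 - 2
tr(a b^2) = tr(b)*tr(a b) - tr(a) = y*z - x
and tr(b^2 a b) = tr(b)*tr(a b^2) - tr(a b) = y^2*z - x*y - z
and tr(a b a b) = tr(b a)*tr(b a) - tr(1)   [split at repeated b] = z^2 - 2
tr(a b a) = tr(a)*tr(b a) - tr(b) = x*z - y
and tr(b^2 a b a) = tr(b)*tr(a b a b) - tr(a b a) = y*z^2 - x*z - y
next, tr(a^-1 b^2 a b) = tr(b^2 a b)*tr(a) - tr(b^2 a b a) = x*y^2*z - x^2*y - y*z^2 + y
tr(b^-1 a^-1 b^2 a) = tr(a^-1 b^2 a)*tr(b) - tr(a^-1 b^2 a b) = -x*y^2*z + x^2*y + y^3 + y*z^2 - 3*y
tr(b^-1 a^-1 b^2 a b^-1) = tr(b^-1 a^-1 b^2 a)*tr(b) - tr(b^-1 a^-1 b^2 a b) = -x*y^3*z + x^2*y^2 + y^4 + y^2*z^2 - 4*y^2 + 2
next, tr(b^-2 a^-1 b^2 a b^-1) = tr(b^-1 a^-1 b^2 a b^-1)*tr(b) - tr(b^-1 a^-1 b^2 a) = -x*y^4*z + x^2*y^3 + y^5 + y^3*z^2 + x*y^2*z - x^2*y - 5*y^3 - y*z^2 + 5*y
tr(b^2 a b^-4 a^-1) = tr(b^-2 a^-1 b^2 a b^-1)*tr(b) - tr(b^-2 a^-1 b^2 a) = -x*y^5*z + x^2*y^4 + y^6 + y^4*z^2 + 2*x*y^3*z - 2*x^2*y^2 - 6*y^4 - 2*y^2*z^2 + 9*y^2 - 2
tr(b^-1 a) = tr(a)*tr(b) - tr(a b) = x*y - z
next, tr(a b^-2) = tr(b^-1 a)*tr(b) - tr(b^-1 a b) = x*y^2 - y*z - x
and tr(b^2 a b^-4 a^-2) = tr(b^2 a b^-4 a^-1)*tr(a) - tr(b^2 a b^-4) = -x^2*y^5*z + x^3*y^4 + x*y^6 + x*y^4*z^2 + 2*x^2*y^3*z - 2*x^3*y^2 - 6*x*y^4 - 2*x*y^2*z^2 + 8*x*y^2 + y*z - x

-x^2*y^5*z + x^3*y^4 + x*y^6 + x*y^4*z^2 + 2*x^2*y^3*z - 2*x^3*y^2 - 6*x*y^4 - 2*x*y^2*z^2 + 8*x*y^2 + y*z - x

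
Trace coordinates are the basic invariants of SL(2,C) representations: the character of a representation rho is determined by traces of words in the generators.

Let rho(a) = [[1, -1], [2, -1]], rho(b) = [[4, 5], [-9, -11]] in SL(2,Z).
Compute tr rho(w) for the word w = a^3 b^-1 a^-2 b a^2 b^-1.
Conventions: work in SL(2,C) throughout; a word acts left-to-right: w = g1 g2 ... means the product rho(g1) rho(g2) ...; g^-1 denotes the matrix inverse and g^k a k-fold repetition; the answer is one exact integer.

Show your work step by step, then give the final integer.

34

rho(a) = [[1, -1], [2, -1]]
... * rho(a) = [[1, -1], [2, -1]]  ->  [[-1, 0], [0, -1]]
... * rho(a) = [[1, -1], [2, -1]]  ->  [[-1, 1], [-2, 1]]
... * rho(b^-1) = [[-11, -5], [9, 4]]  ->  [[20, 9], [31, 14]]
... * rho(a^-1) = [[-1, 1], [-2, 1]]  ->  [[-38, 29], [-59, 45]]
... * rho(a^-1) = [[-1, 1], [-2, 1]]  ->  [[-20, -9], [-31, -14]]
... * rho(b) = [[4, 5], [-9, -11]]  ->  [[1, -1], [2, -1]]
... * rho(a) = [[1, -1], [2, -1]]  ->  [[-1, 0], [0, -1]]
... * rho(a) = [[1, -1], [2, -1]]  ->  [[-1, 1], [-2, 1]]
... * rho(b^-1) = [[-11, -5], [9, 4]]  ->  [[20, 9], [31, 14]]
tr = 20 + 14 = 34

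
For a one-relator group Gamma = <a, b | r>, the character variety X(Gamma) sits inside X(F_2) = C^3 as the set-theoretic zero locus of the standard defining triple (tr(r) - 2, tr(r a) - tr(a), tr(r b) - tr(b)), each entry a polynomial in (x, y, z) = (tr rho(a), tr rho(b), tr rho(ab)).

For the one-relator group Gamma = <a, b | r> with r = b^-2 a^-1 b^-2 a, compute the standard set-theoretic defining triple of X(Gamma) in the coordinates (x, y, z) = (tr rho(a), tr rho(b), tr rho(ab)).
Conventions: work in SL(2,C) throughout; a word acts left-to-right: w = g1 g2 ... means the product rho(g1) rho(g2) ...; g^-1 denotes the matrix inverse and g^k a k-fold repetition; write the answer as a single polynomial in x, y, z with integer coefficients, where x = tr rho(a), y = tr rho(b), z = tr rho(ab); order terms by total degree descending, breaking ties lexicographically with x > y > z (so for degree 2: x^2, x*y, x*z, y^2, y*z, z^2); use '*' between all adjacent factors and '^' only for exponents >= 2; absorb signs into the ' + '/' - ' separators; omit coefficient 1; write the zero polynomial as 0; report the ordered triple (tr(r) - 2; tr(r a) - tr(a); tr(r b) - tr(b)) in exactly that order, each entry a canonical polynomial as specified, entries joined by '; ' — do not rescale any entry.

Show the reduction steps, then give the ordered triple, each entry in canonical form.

x*y^3*z - x^2*y^2 - y^2*z^2; x^2*y^3*z - x^3*y^2 - x*y^2*z^2 - y^3*z + x*y^2 + 2*y*z; x*y^2*z - x^2*y - y*z^2

tr(b^-1) = tr(b) = y
tr(a b a) = tr(a)*tr(b a) - tr(b) = x*z - y
and tr(a b a b) = tr(b a)*tr(b a) - tr(1)   [split at repeated b] = z^2 - 2
tr(b a b^-1 a) = tr(a b a)*tr(b) - tr(a b a b) = x*y*z - y^2 - z^2 + 2
and tr(a b^-1 a^-1 b) = tr(b a b^-1)*tr(a) - tr(b a b^-1 a) = -x*y*z + x^2 + y^2 + z^2 - 2
and tr(b^-1 a b^-1 a^-1) = tr(a b^-1 a^-1)*tr(b) - tr(a b^-1 a^-1 b) = x*y*z - x^2 - z^2 + 2
and tr(a^-1 b^-2 a b^-1) = tr(b^-1 a b^-1 a^-1)*tr(b) - tr(b^-1 a b^-1 a^-1 b) = x*y^2*z - x^2*y - y*z^2 + y
and tr(b^-2) = tr(b^-1)*tr(b) - tr(1) = y^2 - 2
next, tr(b^-2 a^-1 b^-2 a) = tr(a^-1 b^-2 a b^-1)*tr(b) - tr(a^-1 b^-2 a) = x*y^3*z - x^2*y^2 - y^2*z^2 + 2
next, tr(b^-1 a) = tr(a)*tr(b) - tr(a b)  (eliminate b^-1) = x*y - z
tr(b^2 a) = tr(b)*tr(a b) - tr(a)  (reduce the b square) = y*z - x
tr(b a^2 b) = tr(a)*tr(b^2 a) - tr(b^2)  (reduce the a square) = x*y*z - x^2 - y^2 + 2
next, tr(b a^2 b a) = tr(a)*tr(b a b a) - tr(b a b)  (reduce the a square) = x*z^2 - y*z - x
and tr(a^2 b a^-1 b) = tr(b a^2 b)*tr(a) - tr(b a^2 b a)  (eliminate a^-1) = x^2*y*z - x^3 - x*y^2 - x*z^2 + y*z + 3*x
next, tr(a^-1 b^-1 a^2 b) = tr(a^2 b a^-1)*tr(b) - tr(a^2 b a^-1 b)  (eliminate b^-1) = -x^2*y*z + x^3 + x*y^2 + x*z^2 - 3*x
next, tr(b^-1 a^-1 b^-1 a^2) = tr(a^-1 b^-1 a^2)*tr(b) - tr(a^-1 b^-1 a^2 b)  (eliminate b^-1) = x^2*y*z - x^3 - x*z^2 - y*z + 3*x
tr(a^2 b^-2 a^-1 b^-1) = tr(b^-1 a^-1 b^-1 a^2)*tr(b) - tr(b^-1 a^-1 b^-1 a^2 b)  (eliminate b^-1) = x^2*y^2*z - x^3*y - x*y*z^2 - y^2*z + 2*x*y + z
tr(a b^-2) = tr(a b^-1)*tr(b) - tr(a)  (eliminate b^-1) = x*y^2 - y*z - x
next, tr(b^-2 a^-1 b^-2 a^2) = tr(a^2 b^-2 a^-1 b^-1)*tr(b) - tr(a^2 b^-2 a^-1)  (eliminate b^-1) = x^2*y^3*z - x^3*y^2 - x*y^2*z^2 - y^3*z + x*y^2 + 2*y*z + x
assemble the triple (tr(r) - 2; tr(r a) - x; tr(r b) - y)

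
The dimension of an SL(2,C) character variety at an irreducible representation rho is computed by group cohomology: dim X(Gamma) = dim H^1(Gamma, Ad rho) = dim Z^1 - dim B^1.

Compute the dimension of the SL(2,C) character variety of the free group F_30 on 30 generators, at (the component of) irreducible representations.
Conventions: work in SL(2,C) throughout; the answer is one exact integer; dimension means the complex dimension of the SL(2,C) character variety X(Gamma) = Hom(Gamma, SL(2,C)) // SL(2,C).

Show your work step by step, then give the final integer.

Here Gamma is free of rank 30 — no relator constrains a cocycle.
Z^1(Gamma, Ad rho) = (sl_2)^30: a cocycle is a free choice of one sl_2 vector per generator, so dim Z^1 = 3*30 = 90.
At an irreducible rho the centralizer of the image in sl_2 is 0, so the coboundary map sl_2 -> Z^1 is injective: dim B^1 = 3.
Therefore dim X = 90 - 3 = 87.

87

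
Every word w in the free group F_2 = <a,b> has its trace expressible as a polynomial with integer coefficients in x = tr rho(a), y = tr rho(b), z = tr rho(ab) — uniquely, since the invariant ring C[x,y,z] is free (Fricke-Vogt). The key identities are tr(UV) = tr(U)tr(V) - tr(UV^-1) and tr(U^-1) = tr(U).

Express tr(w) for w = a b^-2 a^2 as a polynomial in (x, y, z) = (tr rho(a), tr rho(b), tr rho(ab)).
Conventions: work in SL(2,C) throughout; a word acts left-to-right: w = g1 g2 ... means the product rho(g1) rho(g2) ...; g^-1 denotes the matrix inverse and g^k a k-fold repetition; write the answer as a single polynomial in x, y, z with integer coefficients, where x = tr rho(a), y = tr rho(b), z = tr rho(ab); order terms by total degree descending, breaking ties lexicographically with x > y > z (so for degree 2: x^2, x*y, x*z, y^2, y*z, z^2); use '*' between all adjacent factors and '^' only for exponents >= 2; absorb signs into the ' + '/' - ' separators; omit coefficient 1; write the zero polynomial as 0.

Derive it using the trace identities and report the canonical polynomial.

x^3*y^2 - x^2*y*z - x^3 - 2*x*y^2 + y*z + 3*x

tr(a^2) = tr(a)*tr(a) - tr(1) = x^2 - 2
tr(a^3) = tr(a)*tr(a^2) - tr(a) = x^3 - 3*x
tr(a b a) = tr(a)*tr(b a) - tr(b) = x*z - y
tr(a^3 b) = tr(a)*tr(a b a) - tr(a b) = x^2*z - x*y - z
tr(a^3 b^-1) = tr(a^3)*tr(b) - tr(a^3 b) = x^3*y - x^2*z - 2*x*y + z
tr(a b^-2 a^2) = tr(a^3 b^-1)*tr(b) - tr(a^3) = x^3*y^2 - x^2*y*z - x^3 - 2*x*y^2 + y*z + 3*x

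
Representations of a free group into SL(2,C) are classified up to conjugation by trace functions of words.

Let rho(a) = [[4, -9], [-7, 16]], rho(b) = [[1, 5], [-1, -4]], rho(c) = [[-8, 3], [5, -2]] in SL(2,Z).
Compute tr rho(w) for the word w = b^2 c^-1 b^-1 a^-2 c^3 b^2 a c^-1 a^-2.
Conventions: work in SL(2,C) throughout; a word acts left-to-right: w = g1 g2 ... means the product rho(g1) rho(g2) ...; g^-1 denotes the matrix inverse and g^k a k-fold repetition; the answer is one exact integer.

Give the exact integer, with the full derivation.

rho(b) = [[1, 5], [-1, -4]]
... * rho(b) = [[1, 5], [-1, -4]]  ->  [[-4, -15], [3, 11]]
... * rho(c^-1) = [[-2, -3], [-5, -8]]  ->  [[83, 132], [-61, -97]]
... * rho(b^-1) = [[-4, -5], [1, 1]]  ->  [[-200, -283], [147, 208]]
... * rho(a^-1) = [[16, 9], [7, 4]]  ->  [[-5181, -2932], [3808, 2155]]
... * rho(a^-1) = [[16, 9], [7, 4]]  ->  [[-103420, -58357], [76013, 42892]]
... * rho(c) = [[-8, 3], [5, -2]]  ->  [[535575, -193546], [-393644, 142255]]
... * rho(c) = [[-8, 3], [5, -2]]  ->  [[-5252330, 1993817], [3860427, -1465442]]
... * rho(c) = [[-8, 3], [5, -2]]  ->  [[51987725, -19744624], [-38210626, 14512165]]
... * rho(b) = [[1, 5], [-1, -4]]  ->  [[71732349, 338917121], [-52722791, -249101790]]
... * rho(b) = [[1, 5], [-1, -4]]  ->  [[-267184772, -997006739], [196378999, 732793205]]
... * rho(a) = [[4, -9], [-7, 16]]  ->  [[5910308085, -13547444876], [-4344036439, 9957280289]]
... * rho(c^-1) = [[-2, -3], [-5, -8]]  ->  [[55916608210, 90648634753], [-41098328567, -66626132995]]
... * rho(a^-1) = [[16, 9], [7, 4]]  ->  [[1529206174631, 865844012902], [-1123956188037, -636389489083]]
... * rho(a^-1) = [[16, 9], [7, 4]]  ->  [[30528206884410, 17226231623287], [-22438025432173, -12661163648665]]
tr = 30528206884410 + -12661163648665 = 17867043235745

17867043235745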